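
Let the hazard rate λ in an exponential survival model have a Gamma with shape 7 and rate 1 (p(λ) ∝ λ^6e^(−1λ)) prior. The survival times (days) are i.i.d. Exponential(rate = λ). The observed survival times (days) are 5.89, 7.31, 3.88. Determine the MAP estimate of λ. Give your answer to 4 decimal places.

The Exponential(rate=λ) likelihood is ∝ λ^n e^(−λΣtᵢ). Here n = 3 and Σtᵢ = 5.89 + 7.31 + 3.88 = 17.08.
Posterior ∝ λ^6e^(−1λ) · λ^3e^(−17.08λ) = λ^9e^(−18.08λ), i.e. Gamma(10, 18.08).
Mode = (a−1)/b = 9/18.08 ≈ 0.4978.

λ̂_MAP = 0.4978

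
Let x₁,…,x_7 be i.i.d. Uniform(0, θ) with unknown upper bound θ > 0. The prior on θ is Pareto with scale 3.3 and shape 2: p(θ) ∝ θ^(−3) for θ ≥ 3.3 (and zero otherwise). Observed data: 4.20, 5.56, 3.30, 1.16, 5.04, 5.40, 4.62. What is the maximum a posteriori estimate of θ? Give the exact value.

θ̂_MAP = 5.56

The Uniform(0, θ) likelihood is θ^(−n) for θ ≥ max(xᵢ), zero otherwise. Here max(xᵢ) = 5.56.
Posterior ∝ θ^(−3) · θ^(−7) = θ^(−10) on θ ≥ max(3.3, 5.56) = 5.56.
This density is strictly decreasing in θ, so the posterior mode lies at the lower boundary of the support.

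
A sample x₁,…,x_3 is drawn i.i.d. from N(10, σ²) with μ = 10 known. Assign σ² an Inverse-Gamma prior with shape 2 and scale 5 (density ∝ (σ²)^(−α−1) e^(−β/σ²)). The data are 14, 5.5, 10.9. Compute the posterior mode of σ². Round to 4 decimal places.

Sum of squared deviations about the known mean: SS = (14−10)² + (5.5−10)² + (10.9−10)² = 37.06.
The Normal likelihood contributes (σ²)^(−n/2) exp(−SS/(2σ²)), so the posterior is Inverse-Gamma(α + n/2, β + SS/2) = Inverse-Gamma(3.5, 23.53).
The mode of Inverse-Gamma(a, b) is b/(a+1) = 23.53/4.5 ≈ 5.2289.

σ̂²_MAP = 5.2289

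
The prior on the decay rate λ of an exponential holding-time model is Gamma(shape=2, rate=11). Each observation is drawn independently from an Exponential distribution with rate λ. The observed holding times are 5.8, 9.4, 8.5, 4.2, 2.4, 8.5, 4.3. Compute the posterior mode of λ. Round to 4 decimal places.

The Exponential(rate=λ) likelihood is ∝ λ^n e^(−λΣtᵢ). Here n = 7 and Σtᵢ = 5.8 + 9.4 + 8.5 + 4.2 + 2.4 + 8.5 + 4.3 = 43.1.
Posterior ∝ λe^(−11λ) · λ^7e^(−43.1λ) = λ^8e^(−54.1λ), i.e. Gamma(9, 54.1).
Mode = (a−1)/b = 8/54.1 ≈ 0.1479.

λ̂_MAP = 0.1479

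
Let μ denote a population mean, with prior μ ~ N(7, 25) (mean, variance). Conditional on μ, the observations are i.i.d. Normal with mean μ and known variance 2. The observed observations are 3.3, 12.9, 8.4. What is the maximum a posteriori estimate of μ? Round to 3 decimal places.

n = 3; x̄ = (3.3 + 12.9 + 8.4)/3 = 24.6/3 = 8.2.
For a Normal prior and Normal likelihood with known variance, the posterior is Normal; its mode equals its mean, the precision-weighted average.
Prior precision 1/σ₀² = 1/25 = 0.04; data precision n/σ² = 3/2 = 1.5.
μ̂ = (0.04·7 + 1.5·8.2) / (0.04 + 1.5) = 12.58/1.54 = 629/77 ≈ 8.169.

μ̂_MAP = 8.169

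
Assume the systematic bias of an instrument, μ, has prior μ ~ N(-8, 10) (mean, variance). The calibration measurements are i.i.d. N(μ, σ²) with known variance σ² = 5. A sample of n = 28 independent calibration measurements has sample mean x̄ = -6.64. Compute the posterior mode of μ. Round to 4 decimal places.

μ̂_MAP = -6.6639

n = 28, x̄ = -6.64.
For a Normal prior and Normal likelihood with known variance, the posterior is Normal; its mode equals its mean, the precision-weighted average.
Prior precision 1/σ₀² = 1/10 = 0.1; data precision n/σ² = 28/5 = 5.6.
μ̂ = (0.1·(-8) + 5.6·(-6.64)) / (0.1 + 5.6) = (-37.984)/5.7 = -9496/1425 ≈ -6.6639.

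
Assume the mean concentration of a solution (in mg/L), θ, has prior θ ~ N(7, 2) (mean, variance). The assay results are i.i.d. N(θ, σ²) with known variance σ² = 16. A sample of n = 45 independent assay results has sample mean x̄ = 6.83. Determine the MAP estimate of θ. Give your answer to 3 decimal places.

θ̂_MAP = 6.856

n = 45, x̄ = 6.83.
For a Normal prior and Normal likelihood with known variance, the posterior is Normal; its mode equals its mean, the precision-weighted average.
Prior precision 1/σ₀² = 1/2 = 0.5; data precision n/σ² = 45/16 = 2.8125.
θ̂ = (0.5·7 + 2.8125·6.83) / (0.5 + 2.8125) = 22.709375/3.3125 = 7267/1060 ≈ 6.856.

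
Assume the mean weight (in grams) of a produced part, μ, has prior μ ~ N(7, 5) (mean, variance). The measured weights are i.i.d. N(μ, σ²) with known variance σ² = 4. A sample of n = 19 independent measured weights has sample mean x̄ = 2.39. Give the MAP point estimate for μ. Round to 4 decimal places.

n = 19, x̄ = 2.39.
For a Normal prior and Normal likelihood with known variance, the posterior is Normal; its mode equals its mean, the precision-weighted average.
Prior precision 1/σ₀² = 1/5 = 0.2; data precision n/σ² = 19/4 = 4.75.
μ̂ = (0.2·7 + 4.75·2.39) / (0.2 + 4.75) = 12.7525/4.95 = 5101/1980 ≈ 2.5763.

μ̂_MAP = 2.5763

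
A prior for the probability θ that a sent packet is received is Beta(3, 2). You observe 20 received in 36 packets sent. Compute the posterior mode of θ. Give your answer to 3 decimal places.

θ̂_MAP = 0.564

Prior: Beta(3, 2).
Data: 20 successes in 36 trials. The binomial likelihood contributes θ^20(1−θ)^16, so the posterior is Beta(3+20, 2+16) = Beta(23, 18).
For Beta(a, b) with a, b > 1 the mode is (a−1)/(a+b−2) = 22/39 ≈ 0.564.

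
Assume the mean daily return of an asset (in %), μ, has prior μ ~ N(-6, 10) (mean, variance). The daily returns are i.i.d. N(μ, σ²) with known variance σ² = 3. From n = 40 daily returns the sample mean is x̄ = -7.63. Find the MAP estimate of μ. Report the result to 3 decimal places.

μ̂_MAP = -7.618

n = 40, x̄ = -7.63.
For a Normal prior and Normal likelihood with known variance, the posterior is Normal; its mode equals its mean, the precision-weighted average.
Prior precision 1/σ₀² = 1/10 = 0.1; data precision n/σ² = 40/3.
μ̂ = (0.1·(-6) + (40/3)·(-7.63)) / (0.1 + 40/3) = (-307/3)/(403/30) = -3070/403 ≈ -7.618.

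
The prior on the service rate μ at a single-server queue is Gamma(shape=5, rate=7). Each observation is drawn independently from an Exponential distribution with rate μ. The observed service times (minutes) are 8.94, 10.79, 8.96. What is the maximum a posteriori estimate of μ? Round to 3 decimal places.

The Exponential(rate=μ) likelihood is ∝ μ^n e^(−μΣtᵢ). Here n = 3 and Σtᵢ = 8.94 + 10.79 + 8.96 = 28.69.
Posterior ∝ μ^4e^(−7μ) · μ^3e^(−28.69μ) = μ^7e^(−35.69μ), i.e. Gamma(8, 35.69).
Mode = (a−1)/b = 7/35.69 ≈ 0.196.

μ̂_MAP = 0.196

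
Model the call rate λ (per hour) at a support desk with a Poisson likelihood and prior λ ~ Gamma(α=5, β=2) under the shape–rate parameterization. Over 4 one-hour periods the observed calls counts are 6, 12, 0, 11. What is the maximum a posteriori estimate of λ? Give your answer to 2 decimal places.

Σxᵢ = 6+12+0+11 = 29, with n = 4.
Posterior ∝ λ^4e^(−2λ) · λ^29e^(−4λ) = λ^33e^(−6λ), i.e. Gamma(shape=34, rate=6).
The mode of a Gamma(a, b) with a ≥ 1 (shape–rate) is (a−1)/b = 33/6 ≈ 5.50.

λ̂_MAP = 5.50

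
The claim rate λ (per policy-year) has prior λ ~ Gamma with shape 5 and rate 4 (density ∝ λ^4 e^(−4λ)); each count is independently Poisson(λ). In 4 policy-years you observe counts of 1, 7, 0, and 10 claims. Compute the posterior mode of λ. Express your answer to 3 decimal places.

λ̂_MAP = 2.750

Σxᵢ = 1+7+0+10 = 18, with n = 4.
Posterior ∝ λ^4e^(−4λ) · λ^18e^(−4λ) = λ^22e^(−8λ), i.e. Gamma(shape=23, rate=8).
The mode of a Gamma(a, b) with a ≥ 1 (shape–rate) is (a−1)/b = 22/8 ≈ 2.750.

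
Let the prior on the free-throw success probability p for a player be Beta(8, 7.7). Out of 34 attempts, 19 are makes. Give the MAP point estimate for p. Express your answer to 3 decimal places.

Prior: Beta(8, 7.7).
Data: 19 successes in 34 trials. The binomial likelihood contributes p^19(1−p)^15, so the posterior is Beta(8+19, 7.7+15) = Beta(27, 22.7).
For Beta(a, b) with a, b > 1 the mode is (a−1)/(a+b−2) = 26/47.7 ≈ 0.545.

p̂_MAP = 0.545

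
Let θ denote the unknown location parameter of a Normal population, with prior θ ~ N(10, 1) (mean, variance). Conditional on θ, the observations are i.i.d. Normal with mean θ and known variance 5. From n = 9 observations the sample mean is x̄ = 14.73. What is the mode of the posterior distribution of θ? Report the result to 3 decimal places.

θ̂_MAP = 13.041

n = 9, x̄ = 14.73.
For a Normal prior and Normal likelihood with known variance, the posterior is Normal; its mode equals its mean, the precision-weighted average.
Prior precision 1/σ₀² = 1/1 = 1; data precision n/σ² = 9/5 = 1.8.
θ̂ = (1·10 + 1.8·14.73) / (1 + 1.8) = 36.514/2.8 = 18257/1400 ≈ 13.041.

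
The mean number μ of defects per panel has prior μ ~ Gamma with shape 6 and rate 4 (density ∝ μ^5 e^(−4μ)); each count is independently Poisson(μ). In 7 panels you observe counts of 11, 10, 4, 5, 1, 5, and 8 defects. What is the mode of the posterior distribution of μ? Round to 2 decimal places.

Σxᵢ = 11+10+4+5+1+5+8 = 44, with n = 7.
Posterior ∝ μ^5e^(−4μ) · μ^44e^(−7μ) = μ^49e^(−11μ), i.e. Gamma(shape=50, rate=11).
The mode of a Gamma(a, b) with a ≥ 1 (shape–rate) is (a−1)/b = 49/11 ≈ 4.45.

μ̂_MAP = 4.45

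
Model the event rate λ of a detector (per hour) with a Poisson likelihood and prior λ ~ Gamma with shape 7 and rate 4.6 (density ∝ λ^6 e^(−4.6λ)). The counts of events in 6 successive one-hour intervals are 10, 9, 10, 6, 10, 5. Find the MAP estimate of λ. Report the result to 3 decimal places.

λ̂_MAP = 5.283

Σxᵢ = 10+9+10+6+10+5 = 50, with n = 6.
Posterior ∝ λ^6e^(−4.6λ) · λ^50e^(−6λ) = λ^56e^(−10.6λ), i.e. Gamma(shape=57, rate=10.6).
The mode of a Gamma(a, b) with a ≥ 1 (shape–rate) is (a−1)/b = 56/10.6 ≈ 5.283.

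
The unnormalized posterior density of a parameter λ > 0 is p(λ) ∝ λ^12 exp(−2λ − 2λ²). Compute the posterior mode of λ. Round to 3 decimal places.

λ̂_MAP = 1.500

ℓ'(λ) = 12/λ − 2 − 4λ. Setting this to zero and multiplying by λ: 4λ² + 2λ − 12 = 0.
λ = (−2 + √(2² + 4·4·12)) / (2·4) = (−2 + √196) / 8 = (−2 + 14)/8 = 3/2.
ℓ''(λ) = −12/λ² − 4 < 0, confirming a maximum.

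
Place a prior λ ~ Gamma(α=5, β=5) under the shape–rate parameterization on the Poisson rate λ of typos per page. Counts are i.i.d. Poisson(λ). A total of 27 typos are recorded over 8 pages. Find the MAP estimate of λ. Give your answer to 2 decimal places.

λ̂_MAP = 2.38

Σxᵢ = 27, n = 8.
Posterior ∝ λ^4e^(−5λ) · λ^27e^(−8λ) = λ^31e^(−13λ), i.e. Gamma(shape=32, rate=13).
The mode of a Gamma(a, b) with a ≥ 1 (shape–rate) is (a−1)/b = 31/13 ≈ 2.38.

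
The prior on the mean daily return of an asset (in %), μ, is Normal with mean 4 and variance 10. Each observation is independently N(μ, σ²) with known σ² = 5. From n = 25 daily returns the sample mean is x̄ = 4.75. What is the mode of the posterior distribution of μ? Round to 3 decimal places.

μ̂_MAP = 4.735

n = 25, x̄ = 4.75.
For a Normal prior and Normal likelihood with known variance, the posterior is Normal; its mode equals its mean, the precision-weighted average.
Prior precision 1/σ₀² = 1/10 = 0.1; data precision n/σ² = 25/5 = 5.
μ̂ = (0.1·4 + 5·4.75) / (0.1 + 5) = 24.15/5.1 = 161/34 ≈ 4.735.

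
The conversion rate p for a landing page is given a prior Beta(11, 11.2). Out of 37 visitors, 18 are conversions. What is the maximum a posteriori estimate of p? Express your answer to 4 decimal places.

Prior: Beta(11, 11.2).
Data: 18 successes in 37 trials. The binomial likelihood contributes p^18(1−p)^19, so the posterior is Beta(11+18, 11.2+19) = Beta(29, 30.2).
For Beta(a, b) with a, b > 1 the mode is (a−1)/(a+b−2) = 28/57.2 ≈ 0.4895.

p̂_MAP = 0.4895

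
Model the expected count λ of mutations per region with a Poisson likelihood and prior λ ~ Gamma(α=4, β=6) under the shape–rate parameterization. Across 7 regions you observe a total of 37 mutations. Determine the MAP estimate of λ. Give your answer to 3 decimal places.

Σxᵢ = 37, n = 7.
Posterior ∝ λ^3e^(−6λ) · λ^37e^(−7λ) = λ^40e^(−13λ), i.e. Gamma(shape=41, rate=13).
The mode of a Gamma(a, b) with a ≥ 1 (shape–rate) is (a−1)/b = 40/13 ≈ 3.077.

λ̂_MAP = 3.077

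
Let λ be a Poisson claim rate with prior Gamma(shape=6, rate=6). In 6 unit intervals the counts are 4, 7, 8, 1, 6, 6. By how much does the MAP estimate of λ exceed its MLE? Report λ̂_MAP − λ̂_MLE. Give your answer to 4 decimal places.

MAP − MLE = -2.2500

Σxᵢ = 32. Posterior is Gamma(38, 12); MAP = (38−1)/12 = 37/12 ≈ 3.08333.
MLE = x̄ = 32/6 ≈ 5.33333.
Difference = 37/12 − 32/6 = -9/4 ≈ -2.2500.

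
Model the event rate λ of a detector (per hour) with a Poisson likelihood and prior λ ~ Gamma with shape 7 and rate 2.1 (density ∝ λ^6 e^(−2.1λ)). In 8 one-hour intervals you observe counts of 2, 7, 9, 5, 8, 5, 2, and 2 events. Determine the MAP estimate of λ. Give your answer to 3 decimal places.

λ̂_MAP = 4.554

Σxᵢ = 2+7+9+5+8+5+2+2 = 40, with n = 8.
Posterior ∝ λ^6e^(−2.1λ) · λ^40e^(−8λ) = λ^46e^(−10.1λ), i.e. Gamma(shape=47, rate=10.1).
The mode of a Gamma(a, b) with a ≥ 1 (shape–rate) is (a−1)/b = 46/10.1 ≈ 4.554.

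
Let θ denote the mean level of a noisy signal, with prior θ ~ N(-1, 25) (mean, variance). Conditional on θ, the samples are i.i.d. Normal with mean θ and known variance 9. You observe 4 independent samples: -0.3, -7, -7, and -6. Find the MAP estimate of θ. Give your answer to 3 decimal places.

n = 4; x̄ = ((-0.3) + (-7) + (-7) + (-6))/4 = -20.3/4 = -5.075.
For a Normal prior and Normal likelihood with known variance, the posterior is Normal; its mode equals its mean, the precision-weighted average.
Prior precision 1/σ₀² = 1/25 = 0.04; data precision n/σ² = 4/9.
θ̂ = (0.04·(-1) + (4/9)·(-5.075)) / (0.04 + 4/9) = (-1033/450)/(109/225) = -1033/218 ≈ -4.739.

θ̂_MAP = -4.739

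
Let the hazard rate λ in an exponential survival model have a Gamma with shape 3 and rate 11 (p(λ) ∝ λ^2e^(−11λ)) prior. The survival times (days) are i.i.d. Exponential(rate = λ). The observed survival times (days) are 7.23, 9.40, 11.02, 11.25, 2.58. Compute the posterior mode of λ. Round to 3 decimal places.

λ̂_MAP = 0.133

The Exponential(rate=λ) likelihood is ∝ λ^n e^(−λΣtᵢ). Here n = 5 and Σtᵢ = 7.23 + 9.40 + 11.02 + 11.25 + 2.58 = 41.48.
Posterior ∝ λ^2e^(−11λ) · λ^5e^(−41.48λ) = λ^7e^(−52.48λ), i.e. Gamma(8, 52.48).
Mode = (a−1)/b = 7/52.48 ≈ 0.133.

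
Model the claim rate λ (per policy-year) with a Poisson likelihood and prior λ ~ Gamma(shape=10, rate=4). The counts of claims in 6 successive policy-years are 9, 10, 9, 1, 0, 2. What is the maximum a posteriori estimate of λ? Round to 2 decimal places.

Σxᵢ = 9+10+9+1+0+2 = 31, with n = 6.
Posterior ∝ λ^9e^(−4λ) · λ^31e^(−6λ) = λ^40e^(−10λ), i.e. Gamma(shape=41, rate=10).
The mode of a Gamma(a, b) with a ≥ 1 (shape–rate) is (a−1)/b = 40/10 ≈ 4.00.

λ̂_MAP = 4.00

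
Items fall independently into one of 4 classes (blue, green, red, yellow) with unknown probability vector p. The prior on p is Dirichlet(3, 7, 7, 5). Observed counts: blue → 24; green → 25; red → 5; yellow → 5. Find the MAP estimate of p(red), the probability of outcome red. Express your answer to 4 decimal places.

The posterior is Dirichlet(αᵢ + nᵢ) = Dirichlet(27, 32, 12, 10).
For a Dirichlet(a₁,…,a_K) with all aᵢ > 1, the mode has j-th component (aⱼ − 1)/(Σaᵢ − K).
Here Σaᵢ = 81 and K = 4, so p(red) = (12 − 1)/(81 − 4) = 11/77 ≈ 0.1429.

MAP estimate of p(red) = 0.1429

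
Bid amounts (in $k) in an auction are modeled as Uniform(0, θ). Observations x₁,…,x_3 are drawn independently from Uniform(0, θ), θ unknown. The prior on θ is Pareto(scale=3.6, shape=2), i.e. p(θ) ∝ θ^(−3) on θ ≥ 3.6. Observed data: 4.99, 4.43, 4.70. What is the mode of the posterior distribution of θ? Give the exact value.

The Uniform(0, θ) likelihood is θ^(−n) for θ ≥ max(xᵢ), zero otherwise. Here max(xᵢ) = 4.99.
Posterior ∝ θ^(−3) · θ^(−3) = θ^(−6) on θ ≥ max(3.6, 4.99) = 4.99.
This density is strictly decreasing in θ, so the posterior mode lies at the lower boundary of the support.

θ̂_MAP = 4.99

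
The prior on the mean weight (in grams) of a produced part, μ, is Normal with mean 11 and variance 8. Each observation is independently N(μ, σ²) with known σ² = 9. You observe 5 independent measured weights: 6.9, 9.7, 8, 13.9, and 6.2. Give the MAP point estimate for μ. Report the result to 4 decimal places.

μ̂_MAP = 9.3184

n = 5; x̄ = (6.9 + 9.7 + 8 + 13.9 + 6.2)/5 = 44.7/5 = 8.94.
For a Normal prior and Normal likelihood with known variance, the posterior is Normal; its mode equals its mean, the precision-weighted average.
Prior precision 1/σ₀² = 1/8 = 0.125; data precision n/σ² = 5/9.
μ̂ = (0.125·11 + (5/9)·8.94) / (0.125 + 5/9) = (761/120)/(49/72) = 2283/245 ≈ 9.3184.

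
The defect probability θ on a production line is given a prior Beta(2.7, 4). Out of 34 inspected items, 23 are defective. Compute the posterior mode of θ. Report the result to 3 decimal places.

θ̂_MAP = 0.638

Prior: Beta(2.7, 4).
Data: 23 successes in 34 trials. The binomial likelihood contributes θ^23(1−θ)^11, so the posterior is Beta(2.7+23, 4+11) = Beta(25.7, 15).
For Beta(a, b) with a, b > 1 the mode is (a−1)/(a+b−2) = 24.7/38.7 ≈ 0.638.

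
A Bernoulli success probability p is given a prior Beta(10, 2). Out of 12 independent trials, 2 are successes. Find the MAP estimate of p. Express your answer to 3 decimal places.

Prior: Beta(10, 2).
Data: 2 successes in 12 trials. The binomial likelihood contributes p^2(1−p)^10, so the posterior is Beta(10+2, 2+10) = Beta(12, 12).
For Beta(a, b) with a, b > 1 the mode is (a−1)/(a+b−2) = 11/22 ≈ 0.500.

p̂_MAP = 0.500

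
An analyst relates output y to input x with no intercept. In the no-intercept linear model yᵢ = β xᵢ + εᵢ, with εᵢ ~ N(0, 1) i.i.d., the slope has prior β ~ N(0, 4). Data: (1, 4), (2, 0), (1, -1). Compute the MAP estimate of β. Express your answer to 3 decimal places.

β̂_MAP = 0.480

log p(β | y) = −Σ(yᵢ − βxᵢ)²/(2·1) − β²/(2·4) + const.
Setting the derivative to zero: Σxᵢ(yᵢ − βxᵢ)/1 − β/4 = 0, so β = Σxᵢyᵢ / (Σxᵢ² + σ²/τ²).
Σxᵢyᵢ = 1·4 + 2·0 + 1·(-1) = 3; Σxᵢ² = 6; σ²/τ² = 0.25.
β̂_MAP = 3 / (6 + 0.25) = 3/6.25 ≈ 0.480.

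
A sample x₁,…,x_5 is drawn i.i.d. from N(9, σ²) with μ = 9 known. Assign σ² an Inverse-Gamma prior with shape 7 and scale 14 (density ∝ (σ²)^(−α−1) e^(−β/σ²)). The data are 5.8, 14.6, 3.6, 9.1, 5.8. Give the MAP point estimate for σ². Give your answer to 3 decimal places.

σ̂²_MAP = 5.191

Sum of squared deviations about the known mean: SS = (5.8−9)² + (14.6−9)² + (3.6−9)² + (9.1−9)² + (5.8−9)² = 81.01.
The Normal likelihood contributes (σ²)^(−n/2) exp(−SS/(2σ²)), so the posterior is Inverse-Gamma(α + n/2, β + SS/2) = Inverse-Gamma(9.5, 54.505).
The mode of Inverse-Gamma(a, b) is b/(a+1) = 54.505/10.5 ≈ 5.191.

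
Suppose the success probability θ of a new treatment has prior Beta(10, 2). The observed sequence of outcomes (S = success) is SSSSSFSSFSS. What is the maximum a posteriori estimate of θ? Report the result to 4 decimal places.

Prior: Beta(10, 2).
Data: 9 successes in 11 trials (from the sequence). The binomial likelihood contributes θ^9(1−θ)^2, so the posterior is Beta(10+9, 2+2) = Beta(19, 4).
For Beta(a, b) with a, b > 1 the mode is (a−1)/(a+b−2) = 18/21 ≈ 0.8571.

θ̂_MAP = 0.8571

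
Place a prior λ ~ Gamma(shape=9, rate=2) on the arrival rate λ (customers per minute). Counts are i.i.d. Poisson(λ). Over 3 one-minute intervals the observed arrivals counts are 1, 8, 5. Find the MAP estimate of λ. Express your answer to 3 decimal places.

Σxᵢ = 1+8+5 = 14, with n = 3.
Posterior ∝ λ^8e^(−2λ) · λ^14e^(−3λ) = λ^22e^(−5λ), i.e. Gamma(shape=23, rate=5).
The mode of a Gamma(a, b) with a ≥ 1 (shape–rate) is (a−1)/b = 22/5 ≈ 4.400.

λ̂_MAP = 4.400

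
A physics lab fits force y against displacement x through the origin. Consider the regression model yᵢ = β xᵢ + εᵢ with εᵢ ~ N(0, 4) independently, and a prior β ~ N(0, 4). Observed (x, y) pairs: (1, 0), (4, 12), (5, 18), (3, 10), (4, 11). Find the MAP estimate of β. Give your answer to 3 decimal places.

log p(β | y) = −Σ(yᵢ − βxᵢ)²/(2·4) − β²/(2·4) + const.
Setting the derivative to zero: Σxᵢ(yᵢ − βxᵢ)/4 − β/4 = 0, so β = Σxᵢyᵢ / (Σxᵢ² + σ²/τ²).
Σxᵢyᵢ = 1·0 + 4·12 + 5·18 + 3·10 + 4·11 = 212; Σxᵢ² = 67; σ²/τ² = 1.
β̂_MAP = 212 / (67 + 1) = 212/68 ≈ 3.118.

β̂_MAP = 3.118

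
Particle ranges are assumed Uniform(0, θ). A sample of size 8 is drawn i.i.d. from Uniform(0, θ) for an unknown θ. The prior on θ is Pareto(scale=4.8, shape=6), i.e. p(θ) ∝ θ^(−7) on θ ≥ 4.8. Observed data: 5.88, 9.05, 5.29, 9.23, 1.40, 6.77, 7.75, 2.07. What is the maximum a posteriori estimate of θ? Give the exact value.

The Uniform(0, θ) likelihood is θ^(−n) for θ ≥ max(xᵢ), zero otherwise. Here max(xᵢ) = 9.23.
Posterior ∝ θ^(−7) · θ^(−8) = θ^(−15) on θ ≥ max(4.8, 9.23) = 9.23.
This density is strictly decreasing in θ, so the posterior mode lies at the lower boundary of the support.

θ̂_MAP = 9.23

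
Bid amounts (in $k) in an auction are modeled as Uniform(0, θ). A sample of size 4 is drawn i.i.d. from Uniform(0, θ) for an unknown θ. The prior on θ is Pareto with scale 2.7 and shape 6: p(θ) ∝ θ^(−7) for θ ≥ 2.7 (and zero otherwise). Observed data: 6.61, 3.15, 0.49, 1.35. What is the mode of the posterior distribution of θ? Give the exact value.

θ̂_MAP = 6.61

The Uniform(0, θ) likelihood is θ^(−n) for θ ≥ max(xᵢ), zero otherwise. Here max(xᵢ) = 6.61.
Posterior ∝ θ^(−7) · θ^(−4) = θ^(−11) on θ ≥ max(2.7, 6.61) = 6.61.
This density is strictly decreasing in θ, so the posterior mode lies at the lower boundary of the support.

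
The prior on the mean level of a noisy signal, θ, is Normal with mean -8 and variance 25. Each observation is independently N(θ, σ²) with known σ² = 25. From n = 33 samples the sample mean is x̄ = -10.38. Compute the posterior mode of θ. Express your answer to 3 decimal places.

n = 33, x̄ = -10.38.
For a Normal prior and Normal likelihood with known variance, the posterior is Normal; its mode equals its mean, the precision-weighted average.
Prior precision 1/σ₀² = 1/25 = 0.04; data precision n/σ² = 33/25 = 1.32.
θ̂ = (0.04·(-8) + 1.32·(-10.38)) / (0.04 + 1.32) = (-14.0216)/1.36 = -10.310.

θ̂_MAP = -10.310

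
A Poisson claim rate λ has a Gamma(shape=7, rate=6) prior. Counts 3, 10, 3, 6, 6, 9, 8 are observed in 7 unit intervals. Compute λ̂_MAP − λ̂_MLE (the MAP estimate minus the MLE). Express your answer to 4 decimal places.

Σxᵢ = 45. Posterior is Gamma(52, 13); MAP = (52−1)/13 = 51/13 ≈ 3.92308.
MLE = x̄ = 45/7 ≈ 6.42857.
Difference = 51/13 − 45/7 = -228/91 ≈ -2.5055.

MAP − MLE = -2.5055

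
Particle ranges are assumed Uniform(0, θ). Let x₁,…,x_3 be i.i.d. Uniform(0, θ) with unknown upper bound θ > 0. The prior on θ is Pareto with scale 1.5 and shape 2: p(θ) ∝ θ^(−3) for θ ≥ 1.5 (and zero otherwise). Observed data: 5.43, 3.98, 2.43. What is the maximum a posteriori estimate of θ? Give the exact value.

The Uniform(0, θ) likelihood is θ^(−n) for θ ≥ max(xᵢ), zero otherwise. Here max(xᵢ) = 5.43.
Posterior ∝ θ^(−3) · θ^(−3) = θ^(−6) on θ ≥ max(1.5, 5.43) = 5.43.
This density is strictly decreasing in θ, so the posterior mode lies at the lower boundary of the support.

θ̂_MAP = 5.43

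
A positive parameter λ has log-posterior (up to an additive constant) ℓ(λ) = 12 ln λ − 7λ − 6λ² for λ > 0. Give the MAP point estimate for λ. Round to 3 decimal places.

ℓ'(λ) = 12/λ − 7 − 12λ. Setting this to zero and multiplying by λ: 12λ² + 7λ − 12 = 0.
λ = (−7 + √(7² + 4·12·12)) / (2·12) = (−7 + √625) / 24 = (−7 + 25)/24 = 3/4.
ℓ''(λ) = −12/λ² − 12 < 0, confirming a maximum.

λ̂_MAP = 0.750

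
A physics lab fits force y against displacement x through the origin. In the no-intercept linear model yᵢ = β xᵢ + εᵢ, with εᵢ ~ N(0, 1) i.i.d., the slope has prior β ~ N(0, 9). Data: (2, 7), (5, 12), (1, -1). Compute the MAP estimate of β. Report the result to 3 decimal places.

β̂_MAP = 2.424

log p(β | y) = −Σ(yᵢ − βxᵢ)²/(2·1) − β²/(2·9) + const.
Setting the derivative to zero: Σxᵢ(yᵢ − βxᵢ)/1 − β/9 = 0, so β = Σxᵢyᵢ / (Σxᵢ² + σ²/τ²).
Σxᵢyᵢ = 2·7 + 5·12 + 1·(-1) = 73; Σxᵢ² = 30; σ²/τ² = 1/9.
β̂_MAP = 73 / (30 + 1/9) = 73/(271/9) = 657/271 ≈ 2.424.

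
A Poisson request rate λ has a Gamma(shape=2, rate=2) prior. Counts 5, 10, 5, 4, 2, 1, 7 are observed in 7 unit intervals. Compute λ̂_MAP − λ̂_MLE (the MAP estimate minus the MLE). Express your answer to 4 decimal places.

Σxᵢ = 34. Posterior is Gamma(36, 9); MAP = (36−1)/9 = 35/9 ≈ 3.88889.
MLE = x̄ = 34/7 ≈ 4.85714.
Difference = 35/9 − 34/7 = -61/63 ≈ -0.9683.

MAP − MLE = -0.9683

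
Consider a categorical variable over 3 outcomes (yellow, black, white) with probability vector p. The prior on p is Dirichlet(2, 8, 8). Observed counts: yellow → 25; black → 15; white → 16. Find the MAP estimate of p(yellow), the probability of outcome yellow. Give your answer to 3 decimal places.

The posterior is Dirichlet(αᵢ + nᵢ) = Dirichlet(27, 23, 24).
For a Dirichlet(a₁,…,a_K) with all aᵢ > 1, the mode has j-th component (aⱼ − 1)/(Σaᵢ − K).
Here Σaᵢ = 74 and K = 3, so p(yellow) = (27 − 1)/(74 − 3) = 26/71 ≈ 0.366.

MAP estimate of p(yellow) = 0.366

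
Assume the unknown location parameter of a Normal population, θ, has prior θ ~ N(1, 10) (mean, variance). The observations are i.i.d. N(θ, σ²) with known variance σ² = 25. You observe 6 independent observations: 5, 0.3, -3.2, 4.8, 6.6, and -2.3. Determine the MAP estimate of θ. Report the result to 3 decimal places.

θ̂_MAP = 1.612

n = 6; x̄ = (5 + 0.3 + (-3.2) + 4.8 + 6.6 + (-2.3))/6 = 11.2/6 = 28/15 ≈ 1.8667.
For a Normal prior and Normal likelihood with known variance, the posterior is Normal; its mode equals its mean, the precision-weighted average.
Prior precision 1/σ₀² = 1/10 = 0.1; data precision n/σ² = 6/25 = 0.24.
θ̂ = (0.1·1 + 0.24·(28/15)) / (0.1 + 0.24) = 0.548/0.34 = 137/85 ≈ 1.612.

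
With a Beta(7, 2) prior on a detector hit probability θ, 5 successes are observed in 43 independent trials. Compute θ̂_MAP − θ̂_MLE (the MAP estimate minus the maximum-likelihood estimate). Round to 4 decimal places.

MAP − MLE = 0.1037

Posterior is Beta(12, 40); MAP = (12−1)/(52−2) = 11/50 ≈ 0.22000.
MLE ignores the prior: θ̂_MLE = k/n = 5/43 ≈ 0.11628.
Difference = 11/50 − 5/43 = 223/2150 ≈ 0.1037.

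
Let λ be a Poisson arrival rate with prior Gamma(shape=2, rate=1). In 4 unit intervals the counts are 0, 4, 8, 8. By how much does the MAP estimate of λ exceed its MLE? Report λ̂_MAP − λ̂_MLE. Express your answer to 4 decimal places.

Σxᵢ = 20. Posterior is Gamma(22, 5); MAP = (22−1)/5 = 21/5 ≈ 4.20000.
MLE = x̄ = 20/4 ≈ 5.00000.
Difference = 21/5 − 20/4 = -4/5 ≈ -0.8000.

MAP − MLE = -0.8000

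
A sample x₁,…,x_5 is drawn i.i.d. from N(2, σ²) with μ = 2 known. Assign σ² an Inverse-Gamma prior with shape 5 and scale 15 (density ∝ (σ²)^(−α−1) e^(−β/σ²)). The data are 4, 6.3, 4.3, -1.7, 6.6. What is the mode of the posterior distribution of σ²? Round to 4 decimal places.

Sum of squared deviations about the known mean: SS = (4−2)² + (6.3−2)² + (4.3−2)² + (-1.7−2)² + (6.6−2)² = 62.63.
The Normal likelihood contributes (σ²)^(−n/2) exp(−SS/(2σ²)), so the posterior is Inverse-Gamma(α + n/2, β + SS/2) = Inverse-Gamma(7.5, 46.315).
The mode of Inverse-Gamma(a, b) is b/(a+1) = 46.315/8.5 ≈ 5.4488.

σ̂²_MAP = 5.4488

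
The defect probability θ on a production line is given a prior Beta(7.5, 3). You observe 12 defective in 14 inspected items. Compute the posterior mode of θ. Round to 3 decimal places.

Prior: Beta(7.5, 3).
Data: 12 successes in 14 trials. The binomial likelihood contributes θ^12(1−θ)^2, so the posterior is Beta(7.5+12, 3+2) = Beta(19.5, 5).
For Beta(a, b) with a, b > 1 the mode is (a−1)/(a+b−2) = 18.5/22.5 ≈ 0.822.

θ̂_MAP = 0.822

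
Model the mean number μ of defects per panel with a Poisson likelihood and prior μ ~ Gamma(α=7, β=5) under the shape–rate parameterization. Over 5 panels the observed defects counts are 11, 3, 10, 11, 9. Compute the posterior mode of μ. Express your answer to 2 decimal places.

Σxᵢ = 11+3+10+11+9 = 44, with n = 5.
Posterior ∝ μ^6e^(−5μ) · μ^44e^(−5μ) = μ^50e^(−10μ), i.e. Gamma(shape=51, rate=10).
The mode of a Gamma(a, b) with a ≥ 1 (shape–rate) is (a−1)/b = 50/10 ≈ 5.00.

μ̂_MAP = 5.00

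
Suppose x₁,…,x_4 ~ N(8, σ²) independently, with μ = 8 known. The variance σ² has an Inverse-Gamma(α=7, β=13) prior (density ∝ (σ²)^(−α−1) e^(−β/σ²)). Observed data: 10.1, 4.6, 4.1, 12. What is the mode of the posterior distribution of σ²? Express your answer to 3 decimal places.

Sum of squared deviations about the known mean: SS = (10.1−8)² + (4.6−8)² + (4.1−8)² + (12−8)² = 47.18.
The Normal likelihood contributes (σ²)^(−n/2) exp(−SS/(2σ²)), so the posterior is Inverse-Gamma(α + n/2, β + SS/2) = Inverse-Gamma(9, 36.59).
The mode of Inverse-Gamma(a, b) is b/(a+1) = 36.59/10 ≈ 3.659.

σ̂²_MAP = 3.659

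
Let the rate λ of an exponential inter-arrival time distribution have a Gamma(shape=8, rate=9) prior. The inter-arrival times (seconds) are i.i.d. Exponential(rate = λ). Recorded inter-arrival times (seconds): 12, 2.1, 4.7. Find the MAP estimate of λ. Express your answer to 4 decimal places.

λ̂_MAP = 0.3597

The Exponential(rate=λ) likelihood is ∝ λ^n e^(−λΣtᵢ). Here n = 3 and Σtᵢ = 12 + 2.1 + 4.7 = 18.8.
Posterior ∝ λ^7e^(−9λ) · λ^3e^(−18.8λ) = λ^10e^(−27.8λ), i.e. Gamma(11, 27.8).
Mode = (a−1)/b = 10/27.8 ≈ 0.3597.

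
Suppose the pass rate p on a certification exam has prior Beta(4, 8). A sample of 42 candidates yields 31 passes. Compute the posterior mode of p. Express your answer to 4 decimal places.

Prior: Beta(4, 8).
Data: 31 successes in 42 trials. The binomial likelihood contributes p^31(1−p)^11, so the posterior is Beta(4+31, 8+11) = Beta(35, 19).
For Beta(a, b) with a, b > 1 the mode is (a−1)/(a+b−2) = 34/52 ≈ 0.6538.

p̂_MAP = 0.6538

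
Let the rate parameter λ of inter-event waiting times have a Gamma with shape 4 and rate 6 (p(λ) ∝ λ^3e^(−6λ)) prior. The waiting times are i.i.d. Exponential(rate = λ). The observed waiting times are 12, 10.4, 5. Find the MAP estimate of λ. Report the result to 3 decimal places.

The Exponential(rate=λ) likelihood is ∝ λ^n e^(−λΣtᵢ). Here n = 3 and Σtᵢ = 12 + 10.4 + 5 = 27.4.
Posterior ∝ λ^3e^(−6λ) · λ^3e^(−27.4λ) = λ^6e^(−33.4λ), i.e. Gamma(7, 33.4).
Mode = (a−1)/b = 6/33.4 ≈ 0.180.

λ̂_MAP = 0.180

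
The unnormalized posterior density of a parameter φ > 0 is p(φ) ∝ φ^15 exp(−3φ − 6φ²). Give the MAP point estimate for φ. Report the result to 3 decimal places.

ℓ'(φ) = 15/φ − 3 − 12φ. Setting this to zero and multiplying by φ: 12φ² + 3φ − 15 = 0.
φ = (−3 + √(3² + 4·12·15)) / (2·12) = (−3 + √729) / 24 = (−3 + 27)/24 = 1.
ℓ''(φ) = −15/φ² − 12 < 0, confirming a maximum.

φ̂_MAP = 1.000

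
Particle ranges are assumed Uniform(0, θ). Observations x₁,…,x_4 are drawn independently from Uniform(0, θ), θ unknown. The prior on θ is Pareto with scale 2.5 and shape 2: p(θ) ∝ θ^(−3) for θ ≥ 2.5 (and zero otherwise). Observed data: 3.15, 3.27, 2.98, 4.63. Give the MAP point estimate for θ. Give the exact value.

θ̂_MAP = 4.63

The Uniform(0, θ) likelihood is θ^(−n) for θ ≥ max(xᵢ), zero otherwise. Here max(xᵢ) = 4.63.
Posterior ∝ θ^(−3) · θ^(−4) = θ^(−7) on θ ≥ max(2.5, 4.63) = 4.63.
This density is strictly decreasing in θ, so the posterior mode lies at the lower boundary of the support.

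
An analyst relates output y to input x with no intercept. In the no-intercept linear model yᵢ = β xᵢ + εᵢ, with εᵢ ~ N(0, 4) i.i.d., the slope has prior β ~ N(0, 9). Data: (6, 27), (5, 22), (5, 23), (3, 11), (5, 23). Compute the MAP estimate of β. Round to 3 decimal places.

log p(β | y) = −Σ(yᵢ − βxᵢ)²/(2·4) − β²/(2·9) + const.
Setting the derivative to zero: Σxᵢ(yᵢ − βxᵢ)/4 − β/9 = 0, so β = Σxᵢyᵢ / (Σxᵢ² + σ²/τ²).
Σxᵢyᵢ = 6·27 + 5·22 + 5·23 + 3·11 + 5·23 = 535; Σxᵢ² = 120; σ²/τ² = 4/9.
β̂_MAP = 535 / (120 + 4/9) = 535/(1084/9) = 4815/1084 ≈ 4.442.

β̂_MAP = 4.442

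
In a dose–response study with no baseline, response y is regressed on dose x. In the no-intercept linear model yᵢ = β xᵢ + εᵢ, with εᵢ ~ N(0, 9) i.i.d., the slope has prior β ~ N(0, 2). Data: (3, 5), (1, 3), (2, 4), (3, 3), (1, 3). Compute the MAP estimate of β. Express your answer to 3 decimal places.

log p(β | y) = −Σ(yᵢ − βxᵢ)²/(2·9) − β²/(2·2) + const.
Setting the derivative to zero: Σxᵢ(yᵢ − βxᵢ)/9 − β/2 = 0, so β = Σxᵢyᵢ / (Σxᵢ² + σ²/τ²).
Σxᵢyᵢ = 3·5 + 1·3 + 2·4 + 3·3 + 1·3 = 38; Σxᵢ² = 24; σ²/τ² = 4.5.
β̂_MAP = 38 / (24 + 4.5) = 38/28.5 ≈ 1.333.

β̂_MAP = 1.333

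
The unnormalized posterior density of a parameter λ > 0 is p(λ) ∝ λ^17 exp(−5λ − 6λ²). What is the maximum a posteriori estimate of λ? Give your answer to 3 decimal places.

λ̂_MAP = 1.000

ℓ'(λ) = 17/λ − 5 − 12λ. Setting this to zero and multiplying by λ: 12λ² + 5λ − 17 = 0.
λ = (−5 + √(5² + 4·12·17)) / (2·12) = (−5 + √841) / 24 = (−5 + 29)/24 = 1.
ℓ''(λ) = −17/λ² − 12 < 0, confirming a maximum.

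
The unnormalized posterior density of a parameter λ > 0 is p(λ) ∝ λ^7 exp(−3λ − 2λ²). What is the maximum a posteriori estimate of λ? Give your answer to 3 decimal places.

ℓ'(λ) = 7/λ − 3 − 4λ. Setting this to zero and multiplying by λ: 4λ² + 3λ − 7 = 0.
λ = (−3 + √(3² + 4·4·7)) / (2·4) = (−3 + √121) / 8 = (−3 + 11)/8 = 1.
ℓ''(λ) = −7/λ² − 4 < 0, confirming a maximum.

λ̂_MAP = 1.000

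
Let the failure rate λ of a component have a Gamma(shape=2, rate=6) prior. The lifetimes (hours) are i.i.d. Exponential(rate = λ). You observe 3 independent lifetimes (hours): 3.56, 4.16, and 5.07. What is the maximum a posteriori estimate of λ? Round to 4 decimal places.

The Exponential(rate=λ) likelihood is ∝ λ^n e^(−λΣtᵢ). Here n = 3 and Σtᵢ = 3.56 + 4.16 + 5.07 = 12.79.
Posterior ∝ λe^(−6λ) · λ^3e^(−12.79λ) = λ^4e^(−18.79λ), i.e. Gamma(5, 18.79).
Mode = (a−1)/b = 4/18.79 ≈ 0.2129.

λ̂_MAP = 0.2129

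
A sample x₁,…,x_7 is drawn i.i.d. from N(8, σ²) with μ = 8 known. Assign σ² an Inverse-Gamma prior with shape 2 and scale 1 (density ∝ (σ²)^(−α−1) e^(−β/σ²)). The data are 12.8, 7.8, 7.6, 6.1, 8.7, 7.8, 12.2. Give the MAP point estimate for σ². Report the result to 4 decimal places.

Sum of squared deviations about the known mean: SS = (12.8−8)² + (7.8−8)² + (7.6−8)² + (6.1−8)² + (8.7−8)² + (7.8−8)² + (12.2−8)² = 45.02.
The Normal likelihood contributes (σ²)^(−n/2) exp(−SS/(2σ²)), so the posterior is Inverse-Gamma(α + n/2, β + SS/2) = Inverse-Gamma(5.5, 23.51).
The mode of Inverse-Gamma(a, b) is b/(a+1) = 23.51/6.5 ≈ 3.6169.

σ̂²_MAP = 3.6169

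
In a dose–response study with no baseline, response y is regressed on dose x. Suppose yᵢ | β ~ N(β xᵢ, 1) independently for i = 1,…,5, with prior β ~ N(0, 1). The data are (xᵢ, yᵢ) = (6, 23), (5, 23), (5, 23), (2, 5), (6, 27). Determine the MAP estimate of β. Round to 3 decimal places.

log p(β | y) = −Σ(yᵢ − βxᵢ)²/(2·1) − β²/(2·1) + const.
Setting the derivative to zero: Σxᵢ(yᵢ − βxᵢ)/1 − β/1 = 0, so β = Σxᵢyᵢ / (Σxᵢ² + σ²/τ²).
Σxᵢyᵢ = 6·23 + 5·23 + 5·23 + 2·5 + 6·27 = 540; Σxᵢ² = 126; σ²/τ² = 1.
β̂_MAP = 540 / (126 + 1) = 540/127 ≈ 4.252.

β̂_MAP = 4.252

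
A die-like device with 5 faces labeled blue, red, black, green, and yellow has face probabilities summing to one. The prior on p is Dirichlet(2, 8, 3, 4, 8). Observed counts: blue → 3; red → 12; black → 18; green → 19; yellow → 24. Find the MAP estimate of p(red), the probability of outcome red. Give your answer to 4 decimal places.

The posterior is Dirichlet(αᵢ + nᵢ) = Dirichlet(5, 20, 21, 23, 32).
For a Dirichlet(a₁,…,a_K) with all aᵢ > 1, the mode has j-th component (aⱼ − 1)/(Σaᵢ − K).
Here Σaᵢ = 101 and K = 5, so p(red) = (20 − 1)/(101 − 5) = 19/96 ≈ 0.1979.

MAP estimate of p(red) = 0.1979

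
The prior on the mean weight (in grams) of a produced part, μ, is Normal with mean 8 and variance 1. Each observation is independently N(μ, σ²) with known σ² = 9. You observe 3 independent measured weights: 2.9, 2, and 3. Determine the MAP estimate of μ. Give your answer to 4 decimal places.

n = 3; x̄ = (2.9 + 2 + 3)/3 = 7.9/3 = 79/30 ≈ 2.6333.
For a Normal prior and Normal likelihood with known variance, the posterior is Normal; its mode equals its mean, the precision-weighted average.
Prior precision 1/σ₀² = 1/1 = 1; data precision n/σ² = 3/9 = 1/3.
μ̂ = (1·8 + (1/3)·(79/30)) / (1 + 1/3) = (799/90)/(4/3) = 799/120 ≈ 6.6583.

μ̂_MAP = 6.6583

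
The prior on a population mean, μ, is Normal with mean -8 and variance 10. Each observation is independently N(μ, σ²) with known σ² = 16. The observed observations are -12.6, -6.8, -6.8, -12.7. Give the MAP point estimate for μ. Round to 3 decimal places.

μ̂_MAP = -9.232

n = 4; x̄ = ((-12.6) + (-6.8) + (-6.8) + (-12.7))/4 = -38.9/4 = -9.725.
For a Normal prior and Normal likelihood with known variance, the posterior is Normal; its mode equals its mean, the precision-weighted average.
Prior precision 1/σ₀² = 1/10 = 0.1; data precision n/σ² = 4/16 = 0.25.
μ̂ = (0.1·(-8) + 0.25·(-9.725)) / (0.1 + 0.25) = (-3.23125)/0.35 = -517/56 ≈ -9.232.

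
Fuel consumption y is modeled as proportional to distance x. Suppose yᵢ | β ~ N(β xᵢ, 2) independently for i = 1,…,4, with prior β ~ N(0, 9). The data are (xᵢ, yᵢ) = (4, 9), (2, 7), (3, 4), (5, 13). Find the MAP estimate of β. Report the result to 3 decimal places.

log p(β | y) = −Σ(yᵢ − βxᵢ)²/(2·2) − β²/(2·9) + const.
Setting the derivative to zero: Σxᵢ(yᵢ − βxᵢ)/2 − β/9 = 0, so β = Σxᵢyᵢ / (Σxᵢ² + σ²/τ²).
Σxᵢyᵢ = 4·9 + 2·7 + 3·4 + 5·13 = 127; Σxᵢ² = 54; σ²/τ² = 2/9.
β̂_MAP = 127 / (54 + 2/9) = 127/(488/9) = 1143/488 ≈ 2.342.

β̂_MAP = 2.342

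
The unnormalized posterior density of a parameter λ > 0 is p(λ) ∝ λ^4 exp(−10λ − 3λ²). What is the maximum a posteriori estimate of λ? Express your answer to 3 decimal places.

λ̂_MAP = 0.333

ℓ'(λ) = 4/λ − 10 − 6λ. Setting this to zero and multiplying by λ: 6λ² + 10λ − 4 = 0.
λ = (−10 + √(10² + 4·6·4)) / (2·6) = (−10 + √196) / 12 = (−10 + 14)/12 = 1/3.
ℓ''(λ) = −4/λ² − 6 < 0, confirming a maximum.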